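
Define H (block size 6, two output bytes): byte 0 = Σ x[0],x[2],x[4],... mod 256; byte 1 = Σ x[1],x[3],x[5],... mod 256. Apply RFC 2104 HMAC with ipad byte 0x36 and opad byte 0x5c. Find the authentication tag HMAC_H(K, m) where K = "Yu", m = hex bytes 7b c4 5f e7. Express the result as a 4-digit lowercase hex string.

723b

Key "Yu" = 59 75 is 2 bytes ≤ B = 6; zero-pad to 6 bytes: K' = 59 75 00 00 00 00.
K' ⊕ ipad = 6f 43 36 36 36 36.  K' ⊕ opad = 05 29 5c 5c 5c 5c.
Inner input = (K'⊕ipad) ∥ m = 6f 43 36 36 36 36 ∥ 7b c4 5f e7.
Inner hash: even-index sum = 437 mod 256 = 181; odd-index sum = 602 mod 256 = 90 → b5 5a.
Outer input = (K'⊕opad) ∥ inner = 05 29 5c 5c 5c 5c ∥ b5 5a.
Outer hash (tag): even-index sum = 370 mod 256 = 114; odd-index sum = 315 mod 256 = 59 → 72 3b.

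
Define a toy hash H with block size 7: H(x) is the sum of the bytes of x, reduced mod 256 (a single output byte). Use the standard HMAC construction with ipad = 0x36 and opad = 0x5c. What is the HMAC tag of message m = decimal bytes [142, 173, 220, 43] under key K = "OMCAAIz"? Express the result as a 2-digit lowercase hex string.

1c

Key "OMCAAIz" = 4f 4d 43 41 41 49 7a is exactly B = 7 bytes: K' = 4f 4d 43 41 41 49 7a.
K' ⊕ ipad = 79 7b 75 77 77 7f 4c.  K' ⊕ opad = 13 11 1f 1d 1d 15 26.
Inner input = (K'⊕ipad) ∥ m = 79 7b 75 77 77 7f 4c ∥ 8e ad dc 2b.
Inner hash: sum = 121+123+117+119+119+127+76+142+173+220+43 = 1380; mod 256 = 100 → 64.
Outer input = (K'⊕opad) ∥ inner = 13 11 1f 1d 1d 15 26 ∥ 64.
Outer hash (tag): sum = 19+17+31+29+29+21+38+100 = 284; mod 256 = 28 → 1c.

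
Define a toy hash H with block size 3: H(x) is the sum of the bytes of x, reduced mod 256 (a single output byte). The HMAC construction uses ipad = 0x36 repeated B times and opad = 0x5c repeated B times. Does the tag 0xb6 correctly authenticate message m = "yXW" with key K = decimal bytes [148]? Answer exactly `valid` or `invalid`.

valid

Key decimal bytes [148] = 94 is 1 byte ≤ B = 3; zero-pad to 3 bytes: K' = 94 00 00.
K' ⊕ ipad = a2 36 36; K' ⊕ opad = c8 5c 5c.
Inner hash: sum = 162+54+54+121+88+87 = 566; mod 256 = 54 → 36.
Outer hash (recomputed tag): sum = 200+92+92+54 = 438; mod 256 = 182 → b6.
Recomputed tag = b6; claimed = b6 → match.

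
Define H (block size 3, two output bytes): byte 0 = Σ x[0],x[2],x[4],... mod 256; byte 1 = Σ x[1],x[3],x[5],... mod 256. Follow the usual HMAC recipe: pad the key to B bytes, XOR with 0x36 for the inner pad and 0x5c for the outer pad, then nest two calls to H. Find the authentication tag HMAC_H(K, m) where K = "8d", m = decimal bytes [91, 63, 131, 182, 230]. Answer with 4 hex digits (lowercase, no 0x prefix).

d671

Key "8d" = 38 64 is 2 bytes ≤ B = 3; zero-pad to 3 bytes: K' = 38 64 00.
K' ⊕ ipad = 0e 52 36.  K' ⊕ opad = 64 38 5c.
Inner input = (K'⊕ipad) ∥ m = 0e 52 36 ∥ 5b 3f 83 b6 e6.
Inner hash: even-index sum = 313 mod 256 = 57; odd-index sum = 534 mod 256 = 22 → 39 16.
Outer input = (K'⊕opad) ∥ inner = 64 38 5c ∥ 39 16.
Outer hash (tag): even-index sum = 214 mod 256 = 214; odd-index sum = 113 mod 256 = 113 → d6 71.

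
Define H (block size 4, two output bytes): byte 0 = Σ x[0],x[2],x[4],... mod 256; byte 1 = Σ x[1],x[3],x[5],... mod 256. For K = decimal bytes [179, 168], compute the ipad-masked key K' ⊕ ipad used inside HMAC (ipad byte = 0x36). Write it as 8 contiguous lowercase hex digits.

859e3636

Key decimal bytes [179, 168] = b3 a8 is 2 bytes ≤ B = 4; zero-pad to 4 bytes: K' = b3 a8 00 00.
XOR each byte with 0x36: b3⊕36=85, a8⊕36=9e, 00⊕36=36, 00⊕36=36.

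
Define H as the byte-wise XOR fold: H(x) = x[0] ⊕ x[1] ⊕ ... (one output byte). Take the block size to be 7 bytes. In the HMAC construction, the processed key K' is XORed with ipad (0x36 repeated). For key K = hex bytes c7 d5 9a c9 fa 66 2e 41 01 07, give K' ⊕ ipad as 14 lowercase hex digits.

82363636363636

Key hex bytes c7 d5 9a c9 fa 66 2e 41 01 07 is 10 bytes > B = 7, so hash it first: H(key) = b4, then zero-pad to 7 bytes: K' = b4 00 00 00 00 00 00.
XOR each byte with 0x36: b4⊕36=82, 00⊕36=36, 00⊕36=36, 00⊕36=36, 00⊕36=36, 00⊕36=36, 00⊕36=36.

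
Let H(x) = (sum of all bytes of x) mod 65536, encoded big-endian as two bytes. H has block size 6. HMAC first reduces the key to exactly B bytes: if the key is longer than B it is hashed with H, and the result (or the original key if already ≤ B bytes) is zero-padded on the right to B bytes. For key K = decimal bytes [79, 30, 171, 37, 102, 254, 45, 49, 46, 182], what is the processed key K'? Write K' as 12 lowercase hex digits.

|K| = 10 > B = 6, so first hash the key.
H(K): sum = 79+30+171+37+102+254+45+49+46+182 = 995 → 03 e3.
Zero-pad H(K) = 03 e3 to 6 bytes: K' = 03 e3 00 00 00 00.

03e300000000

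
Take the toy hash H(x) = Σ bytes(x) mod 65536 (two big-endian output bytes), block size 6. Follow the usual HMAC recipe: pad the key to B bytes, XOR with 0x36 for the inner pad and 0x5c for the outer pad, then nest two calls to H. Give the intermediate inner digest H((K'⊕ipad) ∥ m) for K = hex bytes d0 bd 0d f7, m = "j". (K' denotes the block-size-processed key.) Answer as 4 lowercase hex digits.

Key hex bytes d0 bd 0d f7 is 4 bytes ≤ B = 6; zero-pad to 6 bytes: K' = d0 bd 0d f7 00 00.
K' ⊕ ipad = e6 8b 3b c1 36 36.
Inner input = e6 8b 3b c1 36 36 ∥ 6a.
Inner hash: sum = 230+139+59+193+54+54+106 = 835 → 03 43.

0343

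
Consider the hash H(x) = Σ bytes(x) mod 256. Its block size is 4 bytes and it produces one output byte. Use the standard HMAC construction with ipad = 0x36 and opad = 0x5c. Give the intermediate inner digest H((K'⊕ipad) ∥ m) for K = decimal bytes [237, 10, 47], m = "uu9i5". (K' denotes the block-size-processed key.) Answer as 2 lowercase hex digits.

Key decimal bytes [237, 10, 47] = ed 0a 2f is 3 bytes ≤ B = 4; zero-pad to 4 bytes: K' = ed 0a 2f 00.
K' ⊕ ipad = db 3c 19 36.
Inner input = db 3c 19 36 ∥ 75 75 39 69 35.
Inner hash: sum = 219+60+25+54+117+117+57+105+53 = 807; mod 256 = 39 → 27.

27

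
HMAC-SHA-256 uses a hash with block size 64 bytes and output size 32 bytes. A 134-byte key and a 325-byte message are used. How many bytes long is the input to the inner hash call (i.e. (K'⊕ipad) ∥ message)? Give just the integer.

Key is 134 > 64 bytes, so it is hashed to 32 bytes then zero-padded to 64: |K'| = 64.
Inner input = (K'⊕ipad) ∥ m → 64 + 325 = 389 bytes.

389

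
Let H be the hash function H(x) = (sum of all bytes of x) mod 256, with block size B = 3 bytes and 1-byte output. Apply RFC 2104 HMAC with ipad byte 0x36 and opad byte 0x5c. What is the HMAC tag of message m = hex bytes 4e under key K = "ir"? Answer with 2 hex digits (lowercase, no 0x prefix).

e6

Key "ir" = 69 72 is 2 bytes ≤ B = 3; zero-pad to 3 bytes: K' = 69 72 00.
K' ⊕ ipad = 5f 44 36.  K' ⊕ opad = 35 2e 5c.
Inner input = (K'⊕ipad) ∥ m = 5f 44 36 ∥ 4e.
Inner hash: sum = 95+68+54+78 = 295; mod 256 = 39 → 27.
Outer input = (K'⊕opad) ∥ inner = 35 2e 5c ∥ 27.
Outer hash (tag): sum = 53+46+92+39 = 230 → e6.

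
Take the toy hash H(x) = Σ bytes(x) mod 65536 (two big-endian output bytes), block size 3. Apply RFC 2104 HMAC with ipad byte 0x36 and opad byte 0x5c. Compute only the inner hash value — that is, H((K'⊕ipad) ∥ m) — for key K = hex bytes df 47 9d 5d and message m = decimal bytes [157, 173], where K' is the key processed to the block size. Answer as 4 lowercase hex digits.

01ca

Key hex bytes df 47 9d 5d is 4 bytes > B = 3, so hash it first: H(key) = 02 20, then zero-pad to 3 bytes: K' = 02 20 00.
K' ⊕ ipad = 34 16 36.
Inner input = 34 16 36 ∥ 9d ad.
Inner hash: sum = 52+22+54+157+173 = 458 → 01 ca.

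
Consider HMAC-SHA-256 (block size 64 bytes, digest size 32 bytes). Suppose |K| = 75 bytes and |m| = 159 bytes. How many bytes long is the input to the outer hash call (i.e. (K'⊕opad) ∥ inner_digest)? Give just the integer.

96

Key is 75 > 64 bytes, so it is hashed to 32 bytes then zero-padded to 64: |K'| = 64.
Outer input = (K'⊕opad) ∥ H(inner) → 64 + 32 = 96 bytes.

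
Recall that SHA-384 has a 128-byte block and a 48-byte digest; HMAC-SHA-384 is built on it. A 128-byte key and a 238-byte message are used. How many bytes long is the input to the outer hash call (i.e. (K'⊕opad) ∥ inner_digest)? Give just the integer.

176

Key is 128 ≤ 128 bytes, zero-padded: |K'| = 128.
Outer input = (K'⊕opad) ∥ H(inner) → 128 + 48 = 176 bytes.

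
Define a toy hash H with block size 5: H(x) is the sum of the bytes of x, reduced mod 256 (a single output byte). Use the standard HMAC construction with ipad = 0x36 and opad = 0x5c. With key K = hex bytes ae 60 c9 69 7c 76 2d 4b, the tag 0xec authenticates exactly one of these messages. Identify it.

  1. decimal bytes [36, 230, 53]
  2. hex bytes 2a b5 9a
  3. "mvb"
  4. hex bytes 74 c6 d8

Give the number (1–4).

4

Key hex bytes ae 60 c9 69 7c 76 2d 4b is 8 bytes > B = 5, so hash it first: H(key) = aa, then zero-pad to 5 bytes: K' = aa 00 00 00 00.
K' ⊕ ipad = 9c 36 36 36 36; K' ⊕ opad = f6 5c 5c 5c 5c.
m1: inner = H(9c 36 36 36 36 24 e6 35) = b3; tag = H(f6 5c 5c 5c 5c b3) = 19
m2: inner = H(9c 36 36 36 36 2a b5 9a) = ed; tag = H(f6 5c 5c 5c 5c ed) = 53
m3: inner = H(9c 36 36 36 36 6d 76 62) = b9; tag = H(f6 5c 5c 5c 5c b9) = 1f
m4: inner = H(9c 36 36 36 36 74 c6 d8) = 86; tag = H(f6 5c 5c 5c 5c 86) = ec ← matches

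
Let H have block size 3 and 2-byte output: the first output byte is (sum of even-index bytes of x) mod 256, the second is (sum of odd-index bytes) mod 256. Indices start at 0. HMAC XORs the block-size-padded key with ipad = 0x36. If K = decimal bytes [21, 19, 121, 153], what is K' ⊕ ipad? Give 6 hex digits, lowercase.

b89a36

Key decimal bytes [21, 19, 121, 153] = 15 13 79 99 is 4 bytes > B = 3, so hash it first: H(key) = 8e ac, then zero-pad to 3 bytes: K' = 8e ac 00.
XOR each byte with 0x36: 8e⊕36=b8, ac⊕36=9a, 00⊕36=36.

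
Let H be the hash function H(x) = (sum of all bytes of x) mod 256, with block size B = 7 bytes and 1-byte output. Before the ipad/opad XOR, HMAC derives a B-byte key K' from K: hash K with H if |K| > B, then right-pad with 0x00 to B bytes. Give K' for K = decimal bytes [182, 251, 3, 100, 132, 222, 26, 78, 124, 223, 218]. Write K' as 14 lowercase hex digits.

|K| = 11 > B = 7, so first hash the key.
H(K): sum = 182+251+3+100+132+222+26+78+124+223+218 = 1559; mod 256 = 23 → 17.
Zero-pad H(K) = 17 to 7 bytes: K' = 17 00 00 00 00 00 00.

17000000000000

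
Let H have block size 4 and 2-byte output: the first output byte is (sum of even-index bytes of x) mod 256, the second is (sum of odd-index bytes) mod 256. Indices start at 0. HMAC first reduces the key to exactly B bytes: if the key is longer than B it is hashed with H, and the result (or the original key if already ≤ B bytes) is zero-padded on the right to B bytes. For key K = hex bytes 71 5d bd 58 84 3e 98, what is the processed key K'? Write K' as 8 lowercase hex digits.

4af30000

|K| = 7 > B = 4, so first hash the key.
H(K): even-index sum = 586 mod 256 = 74; odd-index sum = 243 mod 256 = 243 → 4a f3.
Zero-pad H(K) = 4a f3 to 4 bytes: K' = 4a f3 00 00.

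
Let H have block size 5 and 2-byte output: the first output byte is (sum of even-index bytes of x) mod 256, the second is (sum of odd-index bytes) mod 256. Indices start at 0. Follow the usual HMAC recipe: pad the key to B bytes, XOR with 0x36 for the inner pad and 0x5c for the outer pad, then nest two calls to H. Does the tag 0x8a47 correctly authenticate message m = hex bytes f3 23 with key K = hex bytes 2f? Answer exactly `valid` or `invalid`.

invalid

Key hex bytes 2f is 1 byte ≤ B = 5; zero-pad to 5 bytes: K' = 2f 00 00 00 00.
K' ⊕ ipad = 19 36 36 36 36; K' ⊕ opad = 73 5c 5c 5c 5c.
Inner hash: even-index sum = 168 mod 256 = 168; odd-index sum = 351 mod 256 = 95 → a8 5f.
Outer hash (recomputed tag): even-index sum = 394 mod 256 = 138; odd-index sum = 352 mod 256 = 96 → 8a 60.
Recomputed tag = 8a60; claimed = 8a47 → mismatch.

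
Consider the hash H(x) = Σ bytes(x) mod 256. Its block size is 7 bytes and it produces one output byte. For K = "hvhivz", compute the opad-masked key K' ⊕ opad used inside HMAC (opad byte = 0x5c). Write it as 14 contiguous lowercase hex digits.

Key "hvhivz" = 68 76 68 69 76 7a is 6 bytes ≤ B = 7; zero-pad to 7 bytes: K' = 68 76 68 69 76 7a 00.
XOR each byte with 0x5c: 68⊕5c=34, 76⊕5c=2a, 68⊕5c=34, 69⊕5c=35, 76⊕5c=2a, 7a⊕5c=26, 00⊕5c=5c.

342a34352a265c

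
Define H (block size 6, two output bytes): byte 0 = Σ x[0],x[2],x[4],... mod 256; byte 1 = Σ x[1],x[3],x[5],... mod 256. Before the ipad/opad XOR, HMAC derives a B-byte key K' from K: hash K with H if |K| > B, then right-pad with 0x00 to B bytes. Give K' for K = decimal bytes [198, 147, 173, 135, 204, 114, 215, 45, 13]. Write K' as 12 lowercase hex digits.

23b900000000

|K| = 9 > B = 6, so first hash the key.
H(K): even-index sum = 803 mod 256 = 35; odd-index sum = 441 mod 256 = 185 → 23 b9.
Zero-pad H(K) = 23 b9 to 6 bytes: K' = 23 b9 00 00 00 00.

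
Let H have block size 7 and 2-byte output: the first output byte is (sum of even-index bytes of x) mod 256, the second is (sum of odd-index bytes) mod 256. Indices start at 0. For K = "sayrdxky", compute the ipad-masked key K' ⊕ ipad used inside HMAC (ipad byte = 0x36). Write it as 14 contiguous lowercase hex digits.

Key "sayrdxky" = 73 61 79 72 64 78 6b 79 is 8 bytes > B = 7, so hash it first: H(key) = bb c4, then zero-pad to 7 bytes: K' = bb c4 00 00 00 00 00.
XOR each byte with 0x36: bb⊕36=8d, c4⊕36=f2, 00⊕36=36, 00⊕36=36, 00⊕36=36, 00⊕36=36, 00⊕36=36.

8df23636363636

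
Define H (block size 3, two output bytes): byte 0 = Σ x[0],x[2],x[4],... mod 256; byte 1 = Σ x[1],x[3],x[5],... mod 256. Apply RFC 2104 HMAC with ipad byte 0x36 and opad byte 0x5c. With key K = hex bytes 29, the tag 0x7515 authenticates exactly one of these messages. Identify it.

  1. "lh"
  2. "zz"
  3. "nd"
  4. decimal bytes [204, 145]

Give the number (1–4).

3

Key hex bytes 29 is 1 byte ≤ B = 3; zero-pad to 3 bytes: K' = 29 00 00.
K' ⊕ ipad = 1f 36 36; K' ⊕ opad = 75 5c 5c.
m1: inner = H(1f 36 36 6c 68) = bd a2; tag = H(75 5c 5c bd a2) = 7319
m2: inner = H(1f 36 36 7a 7a) = cf b0; tag = H(75 5c 5c cf b0) = 812b
m3: inner = H(1f 36 36 6e 64) = b9 a4; tag = H(75 5c 5c b9 a4) = 7515 ← matches
m4: inner = H(1f 36 36 cc 91) = e6 02; tag = H(75 5c 5c e6 02) = d342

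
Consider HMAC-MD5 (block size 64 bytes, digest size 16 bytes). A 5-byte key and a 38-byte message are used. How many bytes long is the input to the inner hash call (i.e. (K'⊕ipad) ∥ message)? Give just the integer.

Key is 5 ≤ 64 bytes, zero-padded: |K'| = 64.
Inner input = (K'⊕ipad) ∥ m → 64 + 38 = 102 bytes.

102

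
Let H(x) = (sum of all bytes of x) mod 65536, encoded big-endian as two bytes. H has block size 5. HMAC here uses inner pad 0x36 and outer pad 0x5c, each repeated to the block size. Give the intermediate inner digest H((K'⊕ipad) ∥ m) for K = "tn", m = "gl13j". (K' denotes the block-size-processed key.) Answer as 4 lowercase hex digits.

02dd

Key "tn" = 74 6e is 2 bytes ≤ B = 5; zero-pad to 5 bytes: K' = 74 6e 00 00 00.
K' ⊕ ipad = 42 58 36 36 36.
Inner input = 42 58 36 36 36 ∥ 67 6c 31 33 6a.
Inner hash: sum = 66+88+54+54+54+103+108+49+51+106 = 733 → 02 dd.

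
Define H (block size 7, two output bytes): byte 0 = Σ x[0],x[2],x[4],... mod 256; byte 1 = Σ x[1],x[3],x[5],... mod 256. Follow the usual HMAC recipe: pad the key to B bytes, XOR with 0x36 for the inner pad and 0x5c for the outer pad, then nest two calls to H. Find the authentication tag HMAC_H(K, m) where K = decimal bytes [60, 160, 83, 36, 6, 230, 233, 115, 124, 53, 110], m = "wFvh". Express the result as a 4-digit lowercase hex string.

0574

Key decimal bytes [60, 160, 83, 36, 6, 230, 233, 115, 124, 53, 110] = 3c a0 53 24 06 e6 e9 73 7c 35 6e is 11 bytes > B = 7, so hash it first: H(key) = 68 52, then zero-pad to 7 bytes: K' = 68 52 00 00 00 00 00.
K' ⊕ ipad = 5e 64 36 36 36 36 36.  K' ⊕ opad = 34 0e 5c 5c 5c 5c 5c.
Inner input = (K'⊕ipad) ∥ m = 5e 64 36 36 36 36 36 ∥ 77 46 76 68.
Inner hash: even-index sum = 430 mod 256 = 174; odd-index sum = 445 mod 256 = 189 → ae bd.
Outer input = (K'⊕opad) ∥ inner = 34 0e 5c 5c 5c 5c 5c ∥ ae bd.
Outer hash (tag): even-index sum = 517 mod 256 = 5; odd-index sum = 372 mod 256 = 116 → 05 74.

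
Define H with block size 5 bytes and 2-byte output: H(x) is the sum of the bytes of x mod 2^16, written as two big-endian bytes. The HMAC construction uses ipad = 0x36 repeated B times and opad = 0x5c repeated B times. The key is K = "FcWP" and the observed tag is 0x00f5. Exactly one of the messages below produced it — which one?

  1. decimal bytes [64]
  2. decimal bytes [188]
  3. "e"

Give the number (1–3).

3

Key "FcWP" = 46 63 57 50 is 4 bytes ≤ B = 5; zero-pad to 5 bytes: K' = 46 63 57 50 00.
K' ⊕ ipad = 70 55 61 66 36; K' ⊕ opad = 1a 3f 0b 0c 5c.
m1: inner = H(70 55 61 66 36 40) = 02 02; tag = H(1a 3f 0b 0c 5c 02 02) = 00d0
m2: inner = H(70 55 61 66 36 bc) = 02 7e; tag = H(1a 3f 0b 0c 5c 02 7e) = 014c
m3: inner = H(70 55 61 66 36 65) = 02 27; tag = H(1a 3f 0b 0c 5c 02 27) = 00f5 ← matches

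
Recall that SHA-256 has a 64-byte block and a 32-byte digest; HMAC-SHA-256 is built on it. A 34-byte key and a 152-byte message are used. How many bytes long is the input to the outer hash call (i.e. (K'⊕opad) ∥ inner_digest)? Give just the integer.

Key is 34 ≤ 64 bytes, zero-padded: |K'| = 64.
Outer input = (K'⊕opad) ∥ H(inner) → 64 + 32 = 96 bytes.

96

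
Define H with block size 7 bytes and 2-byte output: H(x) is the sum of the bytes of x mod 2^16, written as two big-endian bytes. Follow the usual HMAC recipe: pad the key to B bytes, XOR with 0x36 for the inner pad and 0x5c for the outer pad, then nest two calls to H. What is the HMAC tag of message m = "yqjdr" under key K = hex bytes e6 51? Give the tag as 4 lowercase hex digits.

Key hex bytes e6 51 is 2 bytes ≤ B = 7; zero-pad to 7 bytes: K' = e6 51 00 00 00 00 00.
K' ⊕ ipad = d0 67 36 36 36 36 36.  K' ⊕ opad = ba 0d 5c 5c 5c 5c 5c.
Inner input = (K'⊕ipad) ∥ m = d0 67 36 36 36 36 36 ∥ 79 71 6a 64 72.
Inner hash: sum = 208+103+54+54+54+54+54+121+113+106+100+114 = 1135 → 04 6f.
Outer input = (K'⊕opad) ∥ inner = ba 0d 5c 5c 5c 5c 5c ∥ 04 6f.
Outer hash (tag): sum = 186+13+92+92+92+92+92+4+111 = 774 → 03 06.

0306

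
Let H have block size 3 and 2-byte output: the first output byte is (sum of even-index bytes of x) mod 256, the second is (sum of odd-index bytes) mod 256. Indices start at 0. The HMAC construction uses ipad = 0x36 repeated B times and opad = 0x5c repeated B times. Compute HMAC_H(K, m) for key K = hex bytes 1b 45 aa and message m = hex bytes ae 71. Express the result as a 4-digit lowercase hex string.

5e53

Key hex bytes 1b 45 aa is exactly B = 3 bytes: K' = 1b 45 aa.
K' ⊕ ipad = 2d 73 9c.  K' ⊕ opad = 47 19 f6.
Inner input = (K'⊕ipad) ∥ m = 2d 73 9c ∥ ae 71.
Inner hash: even-index sum = 314 mod 256 = 58; odd-index sum = 289 mod 256 = 33 → 3a 21.
Outer input = (K'⊕opad) ∥ inner = 47 19 f6 ∥ 3a 21.
Outer hash (tag): even-index sum = 350 mod 256 = 94; odd-index sum = 83 mod 256 = 83 → 5e 53.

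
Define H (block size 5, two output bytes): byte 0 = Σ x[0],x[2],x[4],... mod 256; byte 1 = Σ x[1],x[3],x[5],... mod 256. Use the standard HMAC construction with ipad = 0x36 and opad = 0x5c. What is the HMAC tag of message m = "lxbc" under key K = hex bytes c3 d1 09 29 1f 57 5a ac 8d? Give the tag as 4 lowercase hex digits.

1528

Key hex bytes c3 d1 09 29 1f 57 5a ac 8d is 9 bytes > B = 5, so hash it first: H(key) = d2 fd, then zero-pad to 5 bytes: K' = d2 fd 00 00 00.
K' ⊕ ipad = e4 cb 36 36 36.  K' ⊕ opad = 8e a1 5c 5c 5c.
Inner input = (K'⊕ipad) ∥ m = e4 cb 36 36 36 ∥ 6c 78 62 63.
Inner hash: even-index sum = 555 mod 256 = 43; odd-index sum = 463 mod 256 = 207 → 2b cf.
Outer input = (K'⊕opad) ∥ inner = 8e a1 5c 5c 5c ∥ 2b cf.
Outer hash (tag): even-index sum = 533 mod 256 = 21; odd-index sum = 296 mod 256 = 40 → 15 28.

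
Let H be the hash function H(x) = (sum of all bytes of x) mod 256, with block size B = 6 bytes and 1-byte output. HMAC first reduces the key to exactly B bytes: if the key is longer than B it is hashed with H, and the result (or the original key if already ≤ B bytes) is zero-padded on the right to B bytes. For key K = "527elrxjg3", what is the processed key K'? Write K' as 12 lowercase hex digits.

|K| = 10 > B = 6, so first hash the key.
H(K): sum = 53+50+55+101+108+114+120+106+103+51 = 861; mod 256 = 93 → 5d.
Zero-pad H(K) = 5d to 6 bytes: K' = 5d 00 00 00 00 00.

5d0000000000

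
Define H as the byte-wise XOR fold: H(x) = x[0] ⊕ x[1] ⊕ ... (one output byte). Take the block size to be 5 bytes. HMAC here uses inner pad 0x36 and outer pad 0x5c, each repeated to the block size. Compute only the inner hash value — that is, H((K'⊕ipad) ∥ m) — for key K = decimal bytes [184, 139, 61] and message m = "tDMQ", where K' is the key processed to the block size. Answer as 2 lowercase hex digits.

14

Key decimal bytes [184, 139, 61] = b8 8b 3d is 3 bytes ≤ B = 5; zero-pad to 5 bytes: K' = b8 8b 3d 00 00.
K' ⊕ ipad = 8e bd 0b 36 36.
Inner input = 8e bd 0b 36 36 ∥ 74 44 4d 51.
Inner hash: XOR 8e⊕bd⊕0b⊕36⊕36⊕74⊕44⊕4d⊕51 = 14.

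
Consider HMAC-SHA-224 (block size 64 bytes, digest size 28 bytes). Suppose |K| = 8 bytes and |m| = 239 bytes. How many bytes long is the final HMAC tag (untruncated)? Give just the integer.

The tag is one SHA-224 digest: 28 bytes.

28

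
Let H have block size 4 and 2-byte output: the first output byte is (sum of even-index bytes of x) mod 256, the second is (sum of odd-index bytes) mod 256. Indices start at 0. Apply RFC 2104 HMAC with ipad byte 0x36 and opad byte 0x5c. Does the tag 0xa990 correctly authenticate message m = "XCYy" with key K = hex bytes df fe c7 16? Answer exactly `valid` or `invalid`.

valid

Key hex bytes df fe c7 16 is exactly B = 4 bytes: K' = df fe c7 16.
K' ⊕ ipad = e9 c8 f1 20; K' ⊕ opad = 83 a2 9b 4a.
Inner hash: even-index sum = 651 mod 256 = 139; odd-index sum = 420 mod 256 = 164 → 8b a4.
Outer hash (recomputed tag): even-index sum = 425 mod 256 = 169; odd-index sum = 400 mod 256 = 144 → a9 90.
Recomputed tag = a990; claimed = a990 → match.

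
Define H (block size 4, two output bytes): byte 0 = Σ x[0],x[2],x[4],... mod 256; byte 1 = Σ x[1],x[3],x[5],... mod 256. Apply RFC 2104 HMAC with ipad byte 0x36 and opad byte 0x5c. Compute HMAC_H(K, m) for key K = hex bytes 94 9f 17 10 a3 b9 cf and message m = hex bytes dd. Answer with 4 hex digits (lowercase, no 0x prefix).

db24

Key hex bytes 94 9f 17 10 a3 b9 cf is 7 bytes > B = 4, so hash it first: H(key) = 1d 68, then zero-pad to 4 bytes: K' = 1d 68 00 00.
K' ⊕ ipad = 2b 5e 36 36.  K' ⊕ opad = 41 34 5c 5c.
Inner input = (K'⊕ipad) ∥ m = 2b 5e 36 36 ∥ dd.
Inner hash: even-index sum = 318 mod 256 = 62; odd-index sum = 148 mod 256 = 148 → 3e 94.
Outer input = (K'⊕opad) ∥ inner = 41 34 5c 5c ∥ 3e 94.
Outer hash (tag): even-index sum = 219 mod 256 = 219; odd-index sum = 292 mod 256 = 36 → db 24.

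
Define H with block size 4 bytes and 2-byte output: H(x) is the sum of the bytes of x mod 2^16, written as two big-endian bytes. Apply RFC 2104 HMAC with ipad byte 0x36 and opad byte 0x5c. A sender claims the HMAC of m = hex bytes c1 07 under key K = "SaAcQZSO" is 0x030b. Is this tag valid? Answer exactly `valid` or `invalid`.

valid

Key "SaAcQZSO" = 53 61 41 63 51 5a 53 4f is 8 bytes > B = 4, so hash it first: H(key) = 02 a5, then zero-pad to 4 bytes: K' = 02 a5 00 00.
K' ⊕ ipad = 34 93 36 36; K' ⊕ opad = 5e f9 5c 5c.
Inner hash: sum = 52+147+54+54+193+7 = 507 → 01 fb.
Outer hash (recomputed tag): sum = 94+249+92+92+1+251 = 779 → 03 0b.
Recomputed tag = 030b; claimed = 030b → match.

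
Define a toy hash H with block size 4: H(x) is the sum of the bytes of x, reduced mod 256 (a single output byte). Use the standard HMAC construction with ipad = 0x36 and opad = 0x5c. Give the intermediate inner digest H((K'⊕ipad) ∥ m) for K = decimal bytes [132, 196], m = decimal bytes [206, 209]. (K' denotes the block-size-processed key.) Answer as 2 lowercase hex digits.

af

Key decimal bytes [132, 196] = 84 c4 is 2 bytes ≤ B = 4; zero-pad to 4 bytes: K' = 84 c4 00 00.
K' ⊕ ipad = b2 f2 36 36.
Inner input = b2 f2 36 36 ∥ ce d1.
Inner hash: sum = 178+242+54+54+206+209 = 943; mod 256 = 175 → af.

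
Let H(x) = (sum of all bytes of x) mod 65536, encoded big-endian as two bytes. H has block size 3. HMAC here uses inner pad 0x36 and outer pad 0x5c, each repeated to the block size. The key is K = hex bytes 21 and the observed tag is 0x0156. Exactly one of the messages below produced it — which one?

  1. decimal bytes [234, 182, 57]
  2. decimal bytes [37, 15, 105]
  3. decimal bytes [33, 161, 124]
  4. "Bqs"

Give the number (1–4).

Key hex bytes 21 is 1 byte ≤ B = 3; zero-pad to 3 bytes: K' = 21 00 00.
K' ⊕ ipad = 17 36 36; K' ⊕ opad = 7d 5c 5c.
m1: inner = H(17 36 36 ea b6 39) = 02 5c; tag = H(7d 5c 5c 02 5c) = 0193
m2: inner = H(17 36 36 25 0f 69) = 01 20; tag = H(7d 5c 5c 01 20) = 0156 ← matches
m3: inner = H(17 36 36 21 a1 7c) = 01 c1; tag = H(7d 5c 5c 01 c1) = 01f7
m4: inner = H(17 36 36 42 71 73) = 01 a9; tag = H(7d 5c 5c 01 a9) = 01df

2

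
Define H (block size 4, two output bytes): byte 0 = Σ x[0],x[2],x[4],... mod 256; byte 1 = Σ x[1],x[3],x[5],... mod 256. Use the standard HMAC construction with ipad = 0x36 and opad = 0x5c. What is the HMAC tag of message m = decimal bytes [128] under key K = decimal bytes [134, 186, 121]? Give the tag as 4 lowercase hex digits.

7e04

Key decimal bytes [134, 186, 121] = 86 ba 79 is 3 bytes ≤ B = 4; zero-pad to 4 bytes: K' = 86 ba 79 00.
K' ⊕ ipad = b0 8c 4f 36.  K' ⊕ opad = da e6 25 5c.
Inner input = (K'⊕ipad) ∥ m = b0 8c 4f 36 ∥ 80.
Inner hash: even-index sum = 383 mod 256 = 127; odd-index sum = 194 mod 256 = 194 → 7f c2.
Outer input = (K'⊕opad) ∥ inner = da e6 25 5c ∥ 7f c2.
Outer hash (tag): even-index sum = 382 mod 256 = 126; odd-index sum = 516 mod 256 = 4 → 7e 04.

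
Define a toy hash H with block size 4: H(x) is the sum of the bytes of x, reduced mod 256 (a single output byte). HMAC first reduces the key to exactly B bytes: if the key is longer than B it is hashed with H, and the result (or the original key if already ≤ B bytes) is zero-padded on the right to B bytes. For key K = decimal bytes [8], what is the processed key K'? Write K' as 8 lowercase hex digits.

08000000

Key decimal bytes [8] = 08 is 1 byte ≤ B = 4; zero-pad to 4 bytes: K' = 08 00 00 00.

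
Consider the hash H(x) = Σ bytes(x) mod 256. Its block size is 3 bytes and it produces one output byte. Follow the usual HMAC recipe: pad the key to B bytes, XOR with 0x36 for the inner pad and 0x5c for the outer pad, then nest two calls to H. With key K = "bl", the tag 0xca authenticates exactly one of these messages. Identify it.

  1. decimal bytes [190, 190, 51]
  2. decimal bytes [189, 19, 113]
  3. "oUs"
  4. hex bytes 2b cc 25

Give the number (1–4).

4

Key "bl" = 62 6c is 2 bytes ≤ B = 3; zero-pad to 3 bytes: K' = 62 6c 00.
K' ⊕ ipad = 54 5a 36; K' ⊕ opad = 3e 30 5c.
m1: inner = H(54 5a 36 be be 33) = 93; tag = H(3e 30 5c 93) = 5d
m2: inner = H(54 5a 36 bd 13 71) = 25; tag = H(3e 30 5c 25) = ef
m3: inner = H(54 5a 36 6f 55 73) = 1b; tag = H(3e 30 5c 1b) = e5
m4: inner = H(54 5a 36 2b cc 25) = 00; tag = H(3e 30 5c 00) = ca ← matches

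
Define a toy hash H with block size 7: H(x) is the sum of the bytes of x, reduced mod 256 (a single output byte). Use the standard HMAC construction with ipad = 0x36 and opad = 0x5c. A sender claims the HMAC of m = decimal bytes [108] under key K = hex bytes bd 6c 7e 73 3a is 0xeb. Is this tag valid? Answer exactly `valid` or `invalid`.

invalid

Key hex bytes bd 6c 7e 73 3a is 5 bytes ≤ B = 7; zero-pad to 7 bytes: K' = bd 6c 7e 73 3a 00 00.
K' ⊕ ipad = 8b 5a 48 45 0c 36 36; K' ⊕ opad = e1 30 22 2f 66 5c 5c.
Inner hash: sum = 139+90+72+69+12+54+54+108 = 598; mod 256 = 86 → 56.
Outer hash (recomputed tag): sum = 225+48+34+47+102+92+92+86 = 726; mod 256 = 214 → d6.
Recomputed tag = d6; claimed = eb → mismatch.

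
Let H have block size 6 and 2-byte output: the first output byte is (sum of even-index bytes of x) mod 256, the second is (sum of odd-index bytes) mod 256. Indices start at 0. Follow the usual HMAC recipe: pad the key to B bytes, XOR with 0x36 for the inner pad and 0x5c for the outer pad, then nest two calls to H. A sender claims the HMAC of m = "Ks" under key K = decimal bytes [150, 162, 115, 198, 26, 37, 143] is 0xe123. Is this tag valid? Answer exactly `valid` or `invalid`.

valid

Key decimal bytes [150, 162, 115, 198, 26, 37, 143] = 96 a2 73 c6 1a 25 8f is 7 bytes > B = 6, so hash it first: H(key) = b2 8d, then zero-pad to 6 bytes: K' = b2 8d 00 00 00 00.
K' ⊕ ipad = 84 bb 36 36 36 36; K' ⊕ opad = ee d1 5c 5c 5c 5c.
Inner hash: even-index sum = 315 mod 256 = 59; odd-index sum = 410 mod 256 = 154 → 3b 9a.
Outer hash (recomputed tag): even-index sum = 481 mod 256 = 225; odd-index sum = 547 mod 256 = 35 → e1 23.
Recomputed tag = e123; claimed = e123 → match.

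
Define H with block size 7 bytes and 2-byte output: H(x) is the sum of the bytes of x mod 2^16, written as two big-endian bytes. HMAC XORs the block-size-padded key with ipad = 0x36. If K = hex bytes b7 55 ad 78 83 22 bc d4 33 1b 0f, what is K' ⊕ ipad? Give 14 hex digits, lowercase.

32f53636363636

Key hex bytes b7 55 ad 78 83 22 bc d4 33 1b 0f is 11 bytes > B = 7, so hash it first: H(key) = 04 c3, then zero-pad to 7 bytes: K' = 04 c3 00 00 00 00 00.
XOR each byte with 0x36: 04⊕36=32, c3⊕36=f5, 00⊕36=36, 00⊕36=36, 00⊕36=36, 00⊕36=36, 00⊕36=36.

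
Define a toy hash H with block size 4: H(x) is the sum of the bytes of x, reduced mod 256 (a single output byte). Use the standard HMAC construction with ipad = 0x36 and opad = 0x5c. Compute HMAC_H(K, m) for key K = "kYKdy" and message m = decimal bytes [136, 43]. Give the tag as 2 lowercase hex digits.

Key "kYKdy" = 6b 59 4b 64 79 is 5 bytes > B = 4, so hash it first: H(key) = ec, then zero-pad to 4 bytes: K' = ec 00 00 00.
K' ⊕ ipad = da 36 36 36.  K' ⊕ opad = b0 5c 5c 5c.
Inner input = (K'⊕ipad) ∥ m = da 36 36 36 ∥ 88 2b.
Inner hash: sum = 218+54+54+54+136+43 = 559; mod 256 = 47 → 2f.
Outer input = (K'⊕opad) ∥ inner = b0 5c 5c 5c ∥ 2f.
Outer hash (tag): sum = 176+92+92+92+47 = 499; mod 256 = 243 → f3.

f3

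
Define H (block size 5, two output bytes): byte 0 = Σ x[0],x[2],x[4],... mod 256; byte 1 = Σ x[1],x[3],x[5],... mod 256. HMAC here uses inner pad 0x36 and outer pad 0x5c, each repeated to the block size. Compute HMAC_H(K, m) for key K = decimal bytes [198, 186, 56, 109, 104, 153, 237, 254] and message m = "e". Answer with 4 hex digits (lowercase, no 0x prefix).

Key decimal bytes [198, 186, 56, 109, 104, 153, 237, 254] = c6 ba 38 6d 68 99 ed fe is 8 bytes > B = 5, so hash it first: H(key) = 53 be, then zero-pad to 5 bytes: K' = 53 be 00 00 00.
K' ⊕ ipad = 65 88 36 36 36.  K' ⊕ opad = 0f e2 5c 5c 5c.
Inner input = (K'⊕ipad) ∥ m = 65 88 36 36 36 ∥ 65.
Inner hash: even-index sum = 209 mod 256 = 209; odd-index sum = 291 mod 256 = 35 → d1 23.
Outer input = (K'⊕opad) ∥ inner = 0f e2 5c 5c 5c ∥ d1 23.
Outer hash (tag): even-index sum = 234 mod 256 = 234; odd-index sum = 527 mod 256 = 15 → ea 0f.

ea0f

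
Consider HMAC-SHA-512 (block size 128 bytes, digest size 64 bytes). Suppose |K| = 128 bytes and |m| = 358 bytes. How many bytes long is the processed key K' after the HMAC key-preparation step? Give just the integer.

128

Key is 128 ≤ 128 bytes, zero-padded: |K'| = 128.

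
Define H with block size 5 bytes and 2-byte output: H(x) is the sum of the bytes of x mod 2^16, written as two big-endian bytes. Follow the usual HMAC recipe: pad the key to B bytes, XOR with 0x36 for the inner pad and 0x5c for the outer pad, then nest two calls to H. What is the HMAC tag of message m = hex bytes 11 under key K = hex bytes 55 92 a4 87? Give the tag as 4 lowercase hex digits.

Key hex bytes 55 92 a4 87 is 4 bytes ≤ B = 5; zero-pad to 5 bytes: K' = 55 92 a4 87 00.
K' ⊕ ipad = 63 a4 92 b1 36.  K' ⊕ opad = 09 ce f8 db 5c.
Inner input = (K'⊕ipad) ∥ m = 63 a4 92 b1 36 ∥ 11.
Inner hash: sum = 99+164+146+177+54+17 = 657 → 02 91.
Outer input = (K'⊕opad) ∥ inner = 09 ce f8 db 5c ∥ 02 91.
Outer hash (tag): sum = 9+206+248+219+92+2+145 = 921 → 03 99.

0399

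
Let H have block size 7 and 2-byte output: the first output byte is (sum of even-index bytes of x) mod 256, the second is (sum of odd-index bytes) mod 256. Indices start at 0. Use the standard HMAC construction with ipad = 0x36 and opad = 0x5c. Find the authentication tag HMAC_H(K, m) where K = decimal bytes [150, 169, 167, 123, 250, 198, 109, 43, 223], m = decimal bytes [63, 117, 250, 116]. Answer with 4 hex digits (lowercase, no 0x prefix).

bb41

Key decimal bytes [150, 169, 167, 123, 250, 198, 109, 43, 223] = 96 a9 a7 7b fa c6 6d 2b df is 9 bytes > B = 7, so hash it first: H(key) = 83 15, then zero-pad to 7 bytes: K' = 83 15 00 00 00 00 00.
K' ⊕ ipad = b5 23 36 36 36 36 36.  K' ⊕ opad = df 49 5c 5c 5c 5c 5c.
Inner input = (K'⊕ipad) ∥ m = b5 23 36 36 36 36 36 ∥ 3f 75 fa 74.
Inner hash: even-index sum = 576 mod 256 = 64; odd-index sum = 456 mod 256 = 200 → 40 c8.
Outer input = (K'⊕opad) ∥ inner = df 49 5c 5c 5c 5c 5c ∥ 40 c8.
Outer hash (tag): even-index sum = 699 mod 256 = 187; odd-index sum = 321 mod 256 = 65 → bb 41.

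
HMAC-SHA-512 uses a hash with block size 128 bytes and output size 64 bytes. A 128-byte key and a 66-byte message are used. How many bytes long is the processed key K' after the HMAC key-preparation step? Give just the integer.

Key is 128 ≤ 128 bytes, zero-padded: |K'| = 128.

128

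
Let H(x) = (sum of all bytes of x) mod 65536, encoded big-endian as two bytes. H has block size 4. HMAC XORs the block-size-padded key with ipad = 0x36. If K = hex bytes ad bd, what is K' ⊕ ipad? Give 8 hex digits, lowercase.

Key hex bytes ad bd is 2 bytes ≤ B = 4; zero-pad to 4 bytes: K' = ad bd 00 00.
XOR each byte with 0x36: ad⊕36=9b, bd⊕36=8b, 00⊕36=36, 00⊕36=36.

9b8b3636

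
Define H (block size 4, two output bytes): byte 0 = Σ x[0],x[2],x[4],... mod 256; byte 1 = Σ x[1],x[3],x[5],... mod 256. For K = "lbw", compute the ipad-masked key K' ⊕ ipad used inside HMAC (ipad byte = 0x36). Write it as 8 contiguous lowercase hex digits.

5a544136

Key "lbw" = 6c 62 77 is 3 bytes ≤ B = 4; zero-pad to 4 bytes: K' = 6c 62 77 00.
XOR each byte with 0x36: 6c⊕36=5a, 62⊕36=54, 77⊕36=41, 00⊕36=36.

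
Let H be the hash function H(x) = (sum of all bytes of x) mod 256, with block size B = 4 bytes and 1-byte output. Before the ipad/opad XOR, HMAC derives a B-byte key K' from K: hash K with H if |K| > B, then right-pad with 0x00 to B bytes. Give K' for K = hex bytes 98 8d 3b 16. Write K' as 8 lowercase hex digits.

988d3b16

Key hex bytes 98 8d 3b 16 is exactly B = 4 bytes: K' = 98 8d 3b 16.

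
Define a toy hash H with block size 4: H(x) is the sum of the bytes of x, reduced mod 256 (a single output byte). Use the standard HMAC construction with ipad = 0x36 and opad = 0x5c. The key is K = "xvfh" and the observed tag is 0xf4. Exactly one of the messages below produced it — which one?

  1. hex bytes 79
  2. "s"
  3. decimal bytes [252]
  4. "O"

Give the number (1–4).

3

Key "xvfh" = 78 76 66 68 is exactly B = 4 bytes: K' = 78 76 66 68.
K' ⊕ ipad = 4e 40 50 5e; K' ⊕ opad = 24 2a 3a 34.
m1: inner = H(4e 40 50 5e 79) = b5; tag = H(24 2a 3a 34 b5) = 71
m2: inner = H(4e 40 50 5e 73) = af; tag = H(24 2a 3a 34 af) = 6b
m3: inner = H(4e 40 50 5e fc) = 38; tag = H(24 2a 3a 34 38) = f4 ← matches
m4: inner = H(4e 40 50 5e 4f) = 8b; tag = H(24 2a 3a 34 8b) = 47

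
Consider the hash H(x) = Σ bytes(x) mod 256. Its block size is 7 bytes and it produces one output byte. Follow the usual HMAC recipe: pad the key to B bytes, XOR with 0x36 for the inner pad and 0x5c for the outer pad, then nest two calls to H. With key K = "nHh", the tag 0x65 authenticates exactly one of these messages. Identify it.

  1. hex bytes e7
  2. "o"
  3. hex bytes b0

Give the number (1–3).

2

Key "nHh" = 6e 48 68 is 3 bytes ≤ B = 7; zero-pad to 7 bytes: K' = 6e 48 68 00 00 00 00.
K' ⊕ ipad = 58 7e 5e 36 36 36 36; K' ⊕ opad = 32 14 34 5c 5c 5c 5c.
m1: inner = H(58 7e 5e 36 36 36 36 e7) = f3; tag = H(32 14 34 5c 5c 5c 5c f3) = dd
m2: inner = H(58 7e 5e 36 36 36 36 6f) = 7b; tag = H(32 14 34 5c 5c 5c 5c 7b) = 65 ← matches
m3: inner = H(58 7e 5e 36 36 36 36 b0) = bc; tag = H(32 14 34 5c 5c 5c 5c bc) = a6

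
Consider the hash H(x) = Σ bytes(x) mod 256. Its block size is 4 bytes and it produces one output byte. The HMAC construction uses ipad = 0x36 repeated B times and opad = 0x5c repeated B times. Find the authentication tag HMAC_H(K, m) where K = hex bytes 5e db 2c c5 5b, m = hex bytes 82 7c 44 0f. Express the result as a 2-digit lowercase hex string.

Key hex bytes 5e db 2c c5 5b is 5 bytes > B = 4, so hash it first: H(key) = 85, then zero-pad to 4 bytes: K' = 85 00 00 00.
K' ⊕ ipad = b3 36 36 36.  K' ⊕ opad = d9 5c 5c 5c.
Inner input = (K'⊕ipad) ∥ m = b3 36 36 36 ∥ 82 7c 44 0f.
Inner hash: sum = 179+54+54+54+130+124+68+15 = 678; mod 256 = 166 → a6.
Outer input = (K'⊕opad) ∥ inner = d9 5c 5c 5c ∥ a6.
Outer hash (tag): sum = 217+92+92+92+166 = 659; mod 256 = 147 → 93.

93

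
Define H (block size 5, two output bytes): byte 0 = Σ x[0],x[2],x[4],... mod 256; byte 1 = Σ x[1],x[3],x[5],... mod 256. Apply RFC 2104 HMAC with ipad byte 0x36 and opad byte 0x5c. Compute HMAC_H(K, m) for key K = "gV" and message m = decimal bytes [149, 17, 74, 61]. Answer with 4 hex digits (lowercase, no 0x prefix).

6871

Key "gV" = 67 56 is 2 bytes ≤ B = 5; zero-pad to 5 bytes: K' = 67 56 00 00 00.
K' ⊕ ipad = 51 60 36 36 36.  K' ⊕ opad = 3b 0a 5c 5c 5c.
Inner input = (K'⊕ipad) ∥ m = 51 60 36 36 36 ∥ 95 11 4a 3d.
Inner hash: even-index sum = 267 mod 256 = 11; odd-index sum = 373 mod 256 = 117 → 0b 75.
Outer input = (K'⊕opad) ∥ inner = 3b 0a 5c 5c 5c ∥ 0b 75.
Outer hash (tag): even-index sum = 360 mod 256 = 104; odd-index sum = 113 mod 256 = 113 → 68 71.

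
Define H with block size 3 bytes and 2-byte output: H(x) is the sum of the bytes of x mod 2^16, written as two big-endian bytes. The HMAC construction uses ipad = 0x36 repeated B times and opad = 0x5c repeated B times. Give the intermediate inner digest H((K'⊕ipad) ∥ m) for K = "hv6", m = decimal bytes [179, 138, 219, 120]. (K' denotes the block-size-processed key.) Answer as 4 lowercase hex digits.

032e

Key "hv6" = 68 76 36 is exactly B = 3 bytes: K' = 68 76 36.
K' ⊕ ipad = 5e 40 00.
Inner input = 5e 40 00 ∥ b3 8a db 78.
Inner hash: sum = 94+64+0+179+138+219+120 = 814 → 03 2e.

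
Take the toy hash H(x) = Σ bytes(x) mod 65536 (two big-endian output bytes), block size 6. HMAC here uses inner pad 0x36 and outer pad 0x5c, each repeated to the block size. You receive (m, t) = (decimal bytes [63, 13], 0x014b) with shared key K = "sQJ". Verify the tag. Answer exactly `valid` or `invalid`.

Key "sQJ" = 73 51 4a is 3 bytes ≤ B = 6; zero-pad to 6 bytes: K' = 73 51 4a 00 00 00.
K' ⊕ ipad = 45 67 7c 36 36 36; K' ⊕ opad = 2f 0d 16 5c 5c 5c.
Inner hash: sum = 69+103+124+54+54+54+63+13 = 534 → 02 16.
Outer hash (recomputed tag): sum = 47+13+22+92+92+92+2+22 = 382 → 01 7e.
Recomputed tag = 017e; claimed = 014b → mismatch.

invalid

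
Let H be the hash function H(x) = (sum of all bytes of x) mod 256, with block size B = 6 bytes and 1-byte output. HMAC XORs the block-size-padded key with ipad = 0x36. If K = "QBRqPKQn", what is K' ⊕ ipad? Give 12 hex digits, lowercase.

Key "QBRqPKQn" = 51 42 52 71 50 4b 51 6e is 8 bytes > B = 6, so hash it first: H(key) = b0, then zero-pad to 6 bytes: K' = b0 00 00 00 00 00.
XOR each byte with 0x36: b0⊕36=86, 00⊕36=36, 00⊕36=36, 00⊕36=36, 00⊕36=36, 00⊕36=36.

863636363636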